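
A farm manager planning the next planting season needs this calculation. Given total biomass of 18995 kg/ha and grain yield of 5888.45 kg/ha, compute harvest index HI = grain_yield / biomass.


HI = grain_yield / biomass
   = 5888.45 / 18995
   = 0.31


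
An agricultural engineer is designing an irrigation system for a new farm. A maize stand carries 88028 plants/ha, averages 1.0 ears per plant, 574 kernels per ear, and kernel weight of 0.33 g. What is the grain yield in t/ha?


Y = density * ears * kernels * kw
  = 88028 * 1.0 * 574 * 0.33 g/ha
  = 16674263.76 g/ha
  = 16674.26 kg/ha = 16.67 t/ha


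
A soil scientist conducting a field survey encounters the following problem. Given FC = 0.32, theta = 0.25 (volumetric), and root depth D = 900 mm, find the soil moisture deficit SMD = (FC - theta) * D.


SMD = (FC - theta) * D
    = (0.32 - 0.25) * 900
    = 0.070 * 900
    = 63 mm


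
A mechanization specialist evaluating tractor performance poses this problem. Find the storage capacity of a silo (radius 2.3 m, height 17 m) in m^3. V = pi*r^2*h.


V = pi * r^2 * h
  = pi * 2.3^2 * 17
  = pi * 5.29 * 17
  = 282.52 m^3


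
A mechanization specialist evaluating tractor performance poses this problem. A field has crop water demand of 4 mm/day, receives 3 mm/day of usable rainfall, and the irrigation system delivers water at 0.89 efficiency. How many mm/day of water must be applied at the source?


IWR = (ETc - Pe) / Ea
    = (4 - 3) / 0.89
    = 1 / 0.89
    = 1.12 mm/day


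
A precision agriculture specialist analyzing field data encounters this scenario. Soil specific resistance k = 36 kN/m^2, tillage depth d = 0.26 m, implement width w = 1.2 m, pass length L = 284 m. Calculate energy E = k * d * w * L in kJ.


E = k * d * w * L
  = 36 * 0.26 * 1.2 * 284
  = 3189.89 kJ


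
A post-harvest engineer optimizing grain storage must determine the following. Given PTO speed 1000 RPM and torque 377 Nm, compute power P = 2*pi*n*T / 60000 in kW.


P = 2*pi*n*T / 60000
  = 2*pi * 1000 * 377 / 60000
  = 2368760.86 / 60000
  = 39.48 kW


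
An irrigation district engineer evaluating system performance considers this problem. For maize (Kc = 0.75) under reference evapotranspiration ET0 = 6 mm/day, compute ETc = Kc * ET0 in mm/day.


ETc = Kc * ET0
    = 0.75 * 6
    = 4.50 mm/day


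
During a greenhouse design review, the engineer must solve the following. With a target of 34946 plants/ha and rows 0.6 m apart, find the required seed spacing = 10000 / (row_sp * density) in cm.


spacing = 10000 / (row_sp * density)
        = 10000 / (0.6 * 34946)
        = 10000 / 20967.60
        = 0.47693 m = 47.69 cm


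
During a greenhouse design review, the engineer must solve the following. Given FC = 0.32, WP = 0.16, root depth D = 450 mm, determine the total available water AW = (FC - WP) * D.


AW = (FC - WP) * D
   = (0.32 - 0.16) * 450
   = 0.16 * 450
   = 72 mm


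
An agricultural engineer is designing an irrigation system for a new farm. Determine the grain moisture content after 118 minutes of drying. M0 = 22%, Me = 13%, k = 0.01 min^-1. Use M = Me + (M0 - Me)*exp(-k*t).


M = Me + (M0 - Me) * e^(-k*t)
  = 13 + (22 - 13) * e^(-0.01*118)
  = 13 + 9 * e^(-1.180)
  = 13 + 9 * 0.30728
  = 13 + 2.7655
  = 15.77%


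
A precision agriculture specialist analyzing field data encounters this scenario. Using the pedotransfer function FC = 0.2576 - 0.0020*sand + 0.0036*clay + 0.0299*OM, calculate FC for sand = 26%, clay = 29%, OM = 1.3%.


FC = 0.2576 - 0.0020*26 + 0.0036*29 + 0.0299*1.3
   = 0.2576 - 0.0520 + 0.1044 + 0.0389
   = 0.3489


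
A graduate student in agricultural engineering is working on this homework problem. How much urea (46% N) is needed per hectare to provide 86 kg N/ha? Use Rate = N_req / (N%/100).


Rate = N_required / (N_content / 100)
     = 86 / (46 / 100)
     = 86 / 0.46
     = 186.96 kg/ha


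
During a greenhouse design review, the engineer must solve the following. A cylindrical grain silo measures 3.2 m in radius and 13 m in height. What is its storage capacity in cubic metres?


V = pi * r^2 * h
  = pi * 3.2^2 * 13
  = pi * 10.24 * 13
  = 418.21 m^3


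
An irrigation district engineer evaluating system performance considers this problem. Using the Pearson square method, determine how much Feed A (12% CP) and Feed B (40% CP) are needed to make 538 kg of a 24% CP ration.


parts_A = CP_b - target = 40 - 24 = 16
parts_B = target - CP_a = 24 - 12 = 12
total_parts = 16 + 12 = 28
Feed A = 538 * 16 / 28 = 307.43 kg
Feed B = 538 * 12 / 28 = 230.57 kg

307.43 kg


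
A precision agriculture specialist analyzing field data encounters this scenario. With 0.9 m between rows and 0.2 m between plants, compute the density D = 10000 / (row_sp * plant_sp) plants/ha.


D = 10000 / (row_sp * plant_sp)
  = 10000 / (0.9 * 0.2)
  = 10000 / 0.1800
  = 55555.56 plants/ha


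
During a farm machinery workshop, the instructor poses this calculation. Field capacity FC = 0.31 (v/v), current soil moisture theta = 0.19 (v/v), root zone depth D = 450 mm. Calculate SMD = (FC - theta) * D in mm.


SMD = (FC - theta) * D
    = (0.31 - 0.19) * 450
    = 0.120 * 450
    = 54 mm


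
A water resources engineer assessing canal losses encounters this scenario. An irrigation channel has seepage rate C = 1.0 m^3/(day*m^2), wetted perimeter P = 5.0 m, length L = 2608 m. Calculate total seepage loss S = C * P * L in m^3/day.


S = C * P * L
  = 1.0 * 5.0 * 2608
  = 13040 m^3/day


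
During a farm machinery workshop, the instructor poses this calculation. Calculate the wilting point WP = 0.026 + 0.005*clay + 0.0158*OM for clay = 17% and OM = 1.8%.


WP = 0.026 + 0.005*17 + 0.0158*1.8
   = 0.026 + 0.0850 + 0.0284
   = 0.1394


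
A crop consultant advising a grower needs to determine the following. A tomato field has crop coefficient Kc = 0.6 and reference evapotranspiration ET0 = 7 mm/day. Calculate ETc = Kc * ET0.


ETc = Kc * ET0
    = 0.6 * 7
    = 4.20 mm/day


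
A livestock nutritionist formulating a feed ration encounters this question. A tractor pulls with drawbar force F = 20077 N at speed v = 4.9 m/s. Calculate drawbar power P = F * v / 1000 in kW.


P = F * v / 1000
  = 20077 * 4.9 / 1000
  = 98377.30 / 1000
  = 98.38 kW


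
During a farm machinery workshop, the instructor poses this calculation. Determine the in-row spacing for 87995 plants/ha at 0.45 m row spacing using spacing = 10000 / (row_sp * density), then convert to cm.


spacing = 10000 / (row_sp * density)
        = 10000 / (0.45 * 87995)
        = 10000 / 39597.75
        = 0.25254 m = 25.25 cm


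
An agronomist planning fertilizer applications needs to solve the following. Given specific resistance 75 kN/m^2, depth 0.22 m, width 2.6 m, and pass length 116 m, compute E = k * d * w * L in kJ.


E = k * d * w * L
  = 75 * 0.22 * 2.6 * 116
  = 4976.40 kJ


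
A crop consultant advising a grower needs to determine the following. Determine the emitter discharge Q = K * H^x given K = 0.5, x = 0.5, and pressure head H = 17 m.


Q = K * H^x
  = 0.5 * 17^0.5
  = 0.5 * 4.1231
  = 2.06 L/h


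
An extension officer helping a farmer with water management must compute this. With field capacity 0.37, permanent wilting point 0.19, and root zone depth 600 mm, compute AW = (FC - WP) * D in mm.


AW = (FC - WP) * D
   = (0.37 - 0.19) * 600
   = 0.18 * 600
   = 108 mm


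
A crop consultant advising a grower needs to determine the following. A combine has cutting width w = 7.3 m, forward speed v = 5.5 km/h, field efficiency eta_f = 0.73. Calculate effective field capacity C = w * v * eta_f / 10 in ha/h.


C = w * v * eta_f / 10
  = 7.3 * 5.5 * 0.73 / 10
  = 29.31 / 10
  = 2.93 ha/h


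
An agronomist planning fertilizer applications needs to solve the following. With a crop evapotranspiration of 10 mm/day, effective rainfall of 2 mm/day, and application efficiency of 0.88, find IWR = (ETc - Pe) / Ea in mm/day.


IWR = (ETc - Pe) / Ea
    = (10 - 2) / 0.88
    = 8 / 0.88
    = 9.09 mm/day


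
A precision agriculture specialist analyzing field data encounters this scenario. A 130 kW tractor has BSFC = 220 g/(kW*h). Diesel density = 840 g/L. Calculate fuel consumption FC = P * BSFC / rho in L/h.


FC = P * BSFC / rho_fuel
   = 130 * 220 / 840
   = 28600 / 840
   = 34.05 L/h


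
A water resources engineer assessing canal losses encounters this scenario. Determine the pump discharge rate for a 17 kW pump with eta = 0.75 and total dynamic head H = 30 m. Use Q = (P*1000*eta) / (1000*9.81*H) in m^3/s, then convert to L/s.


Q = (P * 1000 * eta) / (rho * g * H)
  = (17 * 1000 * 0.75) / (1000 * 9.81 * 30)
  = 12750 / 294300
  = 0.04332 m^3/s = 43.32 L/s


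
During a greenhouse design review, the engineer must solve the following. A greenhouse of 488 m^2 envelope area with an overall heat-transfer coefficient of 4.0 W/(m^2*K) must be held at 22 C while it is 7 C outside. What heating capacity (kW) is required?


dT = 22 - (7) = 15 K
Q = U * A * dT
  = 4.0 * 488 * 15
  = 29280 W = 29.28 kW


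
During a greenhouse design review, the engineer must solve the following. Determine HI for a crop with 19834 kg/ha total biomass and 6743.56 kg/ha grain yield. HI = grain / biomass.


HI = grain_yield / biomass
   = 6743.56 / 19834
   = 0.34


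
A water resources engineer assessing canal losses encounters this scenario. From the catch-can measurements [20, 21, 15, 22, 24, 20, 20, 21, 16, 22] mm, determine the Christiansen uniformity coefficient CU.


xbar = 201 / 10 = 20.100
sum|xi - xbar| = 19
CU = 100 * (1 - 19 / (10 * 20.100))
   = 100 * (1 - 0.0945)
   = 90.55%


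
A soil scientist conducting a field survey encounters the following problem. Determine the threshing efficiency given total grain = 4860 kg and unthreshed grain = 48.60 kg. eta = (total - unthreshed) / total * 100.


eta = (total - unthreshed) / total * 100
    = (4860 - 48.60) / 4860 * 100
    = 4811.40 / 4860 * 100
    = 99%


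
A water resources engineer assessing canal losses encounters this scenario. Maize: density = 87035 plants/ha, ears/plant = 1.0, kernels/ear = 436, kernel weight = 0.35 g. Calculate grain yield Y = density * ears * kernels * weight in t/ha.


Y = density * ears * kernels * kw
  = 87035 * 1.0 * 436 * 0.35 g/ha
  = 13281541 g/ha
  = 13281.54 kg/ha = 13.28 t/ha


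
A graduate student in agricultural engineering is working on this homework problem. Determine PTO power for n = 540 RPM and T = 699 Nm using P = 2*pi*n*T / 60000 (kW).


P = 2*pi*n*T / 60000
  = 2*pi * 540 * 699 / 60000
  = 2371651.13 / 60000
  = 39.53 kW


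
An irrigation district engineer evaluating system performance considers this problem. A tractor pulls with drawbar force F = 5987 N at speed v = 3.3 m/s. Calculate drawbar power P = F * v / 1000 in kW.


P = F * v / 1000
  = 5987 * 3.3 / 1000
  = 19757.10 / 1000
  = 19.76 kW


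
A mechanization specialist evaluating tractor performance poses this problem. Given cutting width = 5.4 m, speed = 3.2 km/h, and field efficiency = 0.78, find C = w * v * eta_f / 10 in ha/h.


C = w * v * eta_f / 10
  = 5.4 * 3.2 * 0.78 / 10
  = 13.48 / 10
  = 1.35 ha/h


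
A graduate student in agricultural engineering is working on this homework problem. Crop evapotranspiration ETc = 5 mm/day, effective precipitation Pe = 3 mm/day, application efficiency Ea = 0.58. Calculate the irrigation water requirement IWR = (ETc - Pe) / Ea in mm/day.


IWR = (ETc - Pe) / Ea
    = (5 - 3) / 0.58
    = 2 / 0.58
    = 3.45 mm/day


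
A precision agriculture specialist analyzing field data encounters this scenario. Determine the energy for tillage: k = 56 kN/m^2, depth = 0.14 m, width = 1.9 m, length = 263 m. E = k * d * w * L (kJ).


E = k * d * w * L
  = 56 * 0.14 * 1.9 * 263
  = 3917.65 kJ


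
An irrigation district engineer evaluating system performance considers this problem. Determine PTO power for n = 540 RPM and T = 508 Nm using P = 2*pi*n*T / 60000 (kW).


P = 2*pi*n*T / 60000
  = 2*pi * 540 * 508 / 60000
  = 1723603.39 / 60000
  = 28.73 kW


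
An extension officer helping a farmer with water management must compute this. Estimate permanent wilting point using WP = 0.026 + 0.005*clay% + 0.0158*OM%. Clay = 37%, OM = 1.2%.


WP = 0.026 + 0.005*37 + 0.0158*1.2
   = 0.026 + 0.1850 + 0.0190
   = 0.2300


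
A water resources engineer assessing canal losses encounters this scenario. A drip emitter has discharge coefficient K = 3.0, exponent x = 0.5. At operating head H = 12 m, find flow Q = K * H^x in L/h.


Q = K * H^x
  = 3.0 * 12^0.5
  = 3.0 * 3.4641
  = 10.39 L/h


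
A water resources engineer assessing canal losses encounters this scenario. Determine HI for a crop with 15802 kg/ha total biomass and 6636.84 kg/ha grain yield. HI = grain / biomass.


HI = grain_yield / biomass
   = 6636.84 / 15802
   = 0.42


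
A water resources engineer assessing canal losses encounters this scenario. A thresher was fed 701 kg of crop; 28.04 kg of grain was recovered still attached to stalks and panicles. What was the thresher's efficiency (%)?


eta = (total - unthreshed) / total * 100
    = (701 - 28.04) / 701 * 100
    = 672.96 / 701 * 100
    = 96%


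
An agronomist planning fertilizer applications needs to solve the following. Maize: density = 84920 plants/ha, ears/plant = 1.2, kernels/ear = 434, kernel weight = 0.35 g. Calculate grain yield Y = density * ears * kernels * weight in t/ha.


Y = density * ears * kernels * kw
  = 84920 * 1.2 * 434 * 0.35 g/ha
  = 15479217.60 g/ha
  = 15479.22 kg/ha = 15.48 t/ha


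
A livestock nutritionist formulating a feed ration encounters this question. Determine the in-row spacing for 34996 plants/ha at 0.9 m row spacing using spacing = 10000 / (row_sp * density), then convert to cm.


spacing = 10000 / (row_sp * density)
        = 10000 / (0.9 * 34996)
        = 10000 / 31496.40
        = 0.31750 m = 31.75 cm


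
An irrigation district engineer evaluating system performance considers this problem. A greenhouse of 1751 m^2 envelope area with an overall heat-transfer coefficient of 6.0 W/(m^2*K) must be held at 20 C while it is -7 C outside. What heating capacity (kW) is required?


dT = 20 - (-7) = 27 K
Q = U * A * dT
  = 6.0 * 1751 * 27
  = 283662 W = 283.66 kW


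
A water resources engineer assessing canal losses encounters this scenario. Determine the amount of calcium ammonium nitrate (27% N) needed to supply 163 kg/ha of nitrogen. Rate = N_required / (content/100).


Rate = N_required / (N_content / 100)
     = 163 / (27 / 100)
     = 163 / 0.27
     = 603.70 kg/ha


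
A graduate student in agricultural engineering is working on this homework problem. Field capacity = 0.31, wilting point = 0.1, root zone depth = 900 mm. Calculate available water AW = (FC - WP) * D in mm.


AW = (FC - WP) * D
   = (0.31 - 0.1) * 900
   = 0.21 * 900
   = 189 mm


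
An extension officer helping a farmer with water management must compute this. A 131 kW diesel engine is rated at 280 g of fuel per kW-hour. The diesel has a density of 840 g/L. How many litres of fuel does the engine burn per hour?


FC = P * BSFC / rho_fuel
   = 131 * 280 / 840
   = 36680 / 840
   = 43.67 L/h


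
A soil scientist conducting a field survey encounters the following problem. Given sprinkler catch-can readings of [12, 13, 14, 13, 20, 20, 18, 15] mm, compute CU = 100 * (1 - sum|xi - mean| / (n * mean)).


xbar = 125 / 8 = 15.625
sum|xi - xbar| = 22.250
CU = 100 * (1 - 22.250 / (8 * 15.625))
   = 100 * (1 - 0.1780)
   = 82.20%


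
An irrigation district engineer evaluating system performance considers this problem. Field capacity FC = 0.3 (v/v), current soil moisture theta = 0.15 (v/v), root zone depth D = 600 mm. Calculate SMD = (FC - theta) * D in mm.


SMD = (FC - theta) * D
    = (0.3 - 0.15) * 600
    = 0.150 * 600
    = 90 mm


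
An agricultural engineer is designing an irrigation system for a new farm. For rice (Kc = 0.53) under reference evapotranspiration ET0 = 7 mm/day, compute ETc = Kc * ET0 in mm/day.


ETc = Kc * ET0
    = 0.53 * 7
    = 3.71 mm/day


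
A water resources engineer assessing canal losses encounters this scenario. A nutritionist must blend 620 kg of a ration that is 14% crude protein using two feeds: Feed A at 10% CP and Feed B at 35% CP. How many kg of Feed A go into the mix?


parts_A = CP_b - target = 35 - 14 = 21
parts_B = target - CP_a = 14 - 10 = 4
total_parts = 21 + 4 = 25
Feed A = 620 * 21 / 25 = 520.80 kg
Feed B = 620 * 4 / 25 = 99.20 kg

520.80 kg


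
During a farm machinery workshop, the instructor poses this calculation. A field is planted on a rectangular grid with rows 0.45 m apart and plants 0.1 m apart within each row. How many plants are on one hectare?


D = 10000 / (row_sp * plant_sp)
  = 10000 / (0.45 * 0.1)
  = 10000 / 0.0450
  = 222222.22 plants/ha


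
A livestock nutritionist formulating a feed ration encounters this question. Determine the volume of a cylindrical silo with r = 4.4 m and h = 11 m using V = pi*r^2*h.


V = pi * r^2 * h
  = pi * 4.4^2 * 11
  = pi * 19.36 * 11
  = 669.03 m^3


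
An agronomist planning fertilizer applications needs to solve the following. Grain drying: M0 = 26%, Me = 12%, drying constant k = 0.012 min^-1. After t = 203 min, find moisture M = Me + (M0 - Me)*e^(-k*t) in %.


M = Me + (M0 - Me) * e^(-k*t)
  = 12 + (26 - 12) * e^(-0.012*203)
  = 12 + 14 * e^(-2.436)
  = 12 + 14 * 0.08751
  = 12 + 1.2251
  = 13.23%


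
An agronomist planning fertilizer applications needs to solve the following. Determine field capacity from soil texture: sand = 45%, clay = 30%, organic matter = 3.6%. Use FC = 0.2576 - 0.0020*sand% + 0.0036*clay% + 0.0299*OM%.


FC = 0.2576 - 0.0020*45 + 0.0036*30 + 0.0299*3.6
   = 0.2576 - 0.0900 + 0.1080 + 0.1076
   = 0.3832


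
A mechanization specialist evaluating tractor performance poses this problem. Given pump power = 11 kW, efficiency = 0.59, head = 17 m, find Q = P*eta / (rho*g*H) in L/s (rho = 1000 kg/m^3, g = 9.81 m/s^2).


Q = (P * 1000 * eta) / (rho * g * H)
  = (11 * 1000 * 0.59) / (1000 * 9.81 * 17)
  = 6490 / 166770
  = 0.03892 m^3/s = 38.92 L/s


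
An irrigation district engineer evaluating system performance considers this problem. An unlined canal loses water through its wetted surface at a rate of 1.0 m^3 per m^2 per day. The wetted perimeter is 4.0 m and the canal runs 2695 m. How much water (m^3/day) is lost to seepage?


S = C * P * L
  = 1.0 * 4.0 * 2695
  = 10780 m^3/day


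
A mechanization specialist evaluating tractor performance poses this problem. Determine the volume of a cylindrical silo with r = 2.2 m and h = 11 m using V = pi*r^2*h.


V = pi * r^2 * h
  = pi * 2.2^2 * 11
  = pi * 4.84 * 11
  = 167.26 m^3


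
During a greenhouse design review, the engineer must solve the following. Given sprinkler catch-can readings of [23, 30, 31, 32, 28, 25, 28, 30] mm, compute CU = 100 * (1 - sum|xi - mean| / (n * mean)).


xbar = 227 / 8 = 28.375
sum|xi - xbar| = 19
CU = 100 * (1 - 19 / (8 * 28.375))
   = 100 * (1 - 0.0837)
   = 91.63%


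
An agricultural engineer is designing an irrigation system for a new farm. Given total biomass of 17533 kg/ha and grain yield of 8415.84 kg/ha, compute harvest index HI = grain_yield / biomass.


HI = grain_yield / biomass
   = 8415.84 / 17533
   = 0.48


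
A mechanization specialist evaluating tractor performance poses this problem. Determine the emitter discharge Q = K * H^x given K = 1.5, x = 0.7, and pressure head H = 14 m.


Q = K * H^x
  = 1.5 * 14^0.7
  = 1.5 * 6.3429
  = 9.51 L/h


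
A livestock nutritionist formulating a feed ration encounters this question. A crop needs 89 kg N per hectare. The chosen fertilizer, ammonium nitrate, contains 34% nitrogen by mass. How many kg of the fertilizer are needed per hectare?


Rate = N_required / (N_content / 100)
     = 89 / (34 / 100)
     = 89 / 0.34
     = 261.76 kg/ha


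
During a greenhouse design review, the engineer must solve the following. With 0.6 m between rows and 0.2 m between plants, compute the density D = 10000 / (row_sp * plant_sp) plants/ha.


D = 10000 / (row_sp * plant_sp)
  = 10000 / (0.6 * 0.2)
  = 10000 / 0.1200
  = 83333.33 plants/ha


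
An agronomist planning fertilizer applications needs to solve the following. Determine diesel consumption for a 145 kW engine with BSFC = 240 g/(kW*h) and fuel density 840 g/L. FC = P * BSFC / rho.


FC = P * BSFC / rho_fuel
   = 145 * 240 / 840
   = 34800 / 840
   = 41.43 L/h


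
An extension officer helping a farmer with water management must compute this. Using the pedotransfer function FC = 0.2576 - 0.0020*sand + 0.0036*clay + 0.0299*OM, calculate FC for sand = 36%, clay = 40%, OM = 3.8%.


FC = 0.2576 - 0.0020*36 + 0.0036*40 + 0.0299*3.8
   = 0.2576 - 0.0720 + 0.1440 + 0.1136
   = 0.4432


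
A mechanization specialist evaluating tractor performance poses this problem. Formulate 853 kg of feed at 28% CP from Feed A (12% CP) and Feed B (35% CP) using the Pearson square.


parts_A = CP_b - target = 35 - 28 = 7
parts_B = target - CP_a = 28 - 12 = 16
total_parts = 7 + 16 = 23
Feed A = 853 * 7 / 23 = 259.61 kg
Feed B = 853 * 16 / 23 = 593.39 kg

259.61 kg


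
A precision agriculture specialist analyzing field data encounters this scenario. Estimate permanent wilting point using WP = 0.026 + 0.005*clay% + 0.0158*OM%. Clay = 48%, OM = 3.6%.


WP = 0.026 + 0.005*48 + 0.0158*3.6
   = 0.026 + 0.2400 + 0.0569
   = 0.3229


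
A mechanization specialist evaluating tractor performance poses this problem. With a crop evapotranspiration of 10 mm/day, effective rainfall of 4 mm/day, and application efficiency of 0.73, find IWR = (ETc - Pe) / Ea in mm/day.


IWR = (ETc - Pe) / Ea
    = (10 - 4) / 0.73
    = 6 / 0.73
    = 8.22 mm/day


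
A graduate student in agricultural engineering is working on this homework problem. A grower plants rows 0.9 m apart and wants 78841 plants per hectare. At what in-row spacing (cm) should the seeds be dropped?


spacing = 10000 / (row_sp * density)
        = 10000 / (0.9 * 78841)
        = 10000 / 70956.90
        = 0.14093 m = 14.09 cm


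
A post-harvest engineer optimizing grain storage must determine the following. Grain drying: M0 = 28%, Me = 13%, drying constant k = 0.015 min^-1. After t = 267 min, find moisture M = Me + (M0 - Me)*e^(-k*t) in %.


M = Me + (M0 - Me) * e^(-k*t)
  = 13 + (28 - 13) * e^(-0.015*267)
  = 13 + 15 * e^(-4.005)
  = 13 + 15 * 0.01822
  = 13 + 0.2734
  = 13.27%


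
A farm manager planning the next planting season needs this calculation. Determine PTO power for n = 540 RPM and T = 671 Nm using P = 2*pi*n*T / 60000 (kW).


P = 2*pi*n*T / 60000
  = 2*pi * 540 * 671 / 60000
  = 2276649.36 / 60000
  = 37.94 kW


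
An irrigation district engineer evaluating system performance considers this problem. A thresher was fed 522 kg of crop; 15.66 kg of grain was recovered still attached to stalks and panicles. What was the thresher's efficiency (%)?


eta = (total - unthreshed) / total * 100
    = (522 - 15.66) / 522 * 100
    = 506.34 / 522 * 100
    = 97%


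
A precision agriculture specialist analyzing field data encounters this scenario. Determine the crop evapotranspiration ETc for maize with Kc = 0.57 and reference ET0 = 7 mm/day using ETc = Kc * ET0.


ETc = Kc * ET0
    = 0.57 * 7
    = 3.99 mm/day


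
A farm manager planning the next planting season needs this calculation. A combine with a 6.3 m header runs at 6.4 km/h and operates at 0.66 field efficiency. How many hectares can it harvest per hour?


C = w * v * eta_f / 10
  = 6.3 * 6.4 * 0.66 / 10
  = 26.61 / 10
  = 2.66 ha/h


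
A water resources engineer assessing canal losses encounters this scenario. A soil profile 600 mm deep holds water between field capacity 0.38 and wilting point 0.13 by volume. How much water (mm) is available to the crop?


AW = (FC - WP) * D
   = (0.38 - 0.13) * 600
   = 0.25 * 600
   = 150 mm


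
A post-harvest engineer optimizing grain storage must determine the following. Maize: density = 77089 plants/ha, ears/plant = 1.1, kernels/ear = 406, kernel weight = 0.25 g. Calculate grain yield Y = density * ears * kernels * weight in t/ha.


Y = density * ears * kernels * kw
  = 77089 * 1.1 * 406 * 0.25 g/ha
  = 8606986.85 g/ha
  = 8606.99 kg/ha = 8.61 t/ha


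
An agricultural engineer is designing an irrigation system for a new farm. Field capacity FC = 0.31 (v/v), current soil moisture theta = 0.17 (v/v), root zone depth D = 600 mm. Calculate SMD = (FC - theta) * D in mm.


SMD = (FC - theta) * D
    = (0.31 - 0.17) * 600
    = 0.140 * 600
    = 84 mm


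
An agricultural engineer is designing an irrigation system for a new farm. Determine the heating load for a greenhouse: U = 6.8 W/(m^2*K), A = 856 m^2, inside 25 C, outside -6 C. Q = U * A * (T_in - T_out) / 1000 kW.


dT = 25 - (-6) = 31 K
Q = U * A * dT
  = 6.8 * 856 * 31
  = 180444.80 W = 180.44 kW


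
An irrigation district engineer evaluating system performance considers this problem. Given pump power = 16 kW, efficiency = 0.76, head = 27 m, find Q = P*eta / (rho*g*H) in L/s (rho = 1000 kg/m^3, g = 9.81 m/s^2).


Q = (P * 1000 * eta) / (rho * g * H)
  = (16 * 1000 * 0.76) / (1000 * 9.81 * 27)
  = 12160 / 264870
  = 0.04591 m^3/s = 45.91 L/s


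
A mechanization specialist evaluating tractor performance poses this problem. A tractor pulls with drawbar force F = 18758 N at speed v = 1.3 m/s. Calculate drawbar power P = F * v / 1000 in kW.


P = F * v / 1000
  = 18758 * 1.3 / 1000
  = 24385.40 / 1000
  = 24.39 kW


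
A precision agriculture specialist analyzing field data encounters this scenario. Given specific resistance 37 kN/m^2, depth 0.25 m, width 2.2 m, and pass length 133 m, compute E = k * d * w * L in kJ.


E = k * d * w * L
  = 37 * 0.25 * 2.2 * 133
  = 2706.55 kJ


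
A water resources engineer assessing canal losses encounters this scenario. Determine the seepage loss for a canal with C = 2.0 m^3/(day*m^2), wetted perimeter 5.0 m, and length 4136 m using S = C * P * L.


S = C * P * L
  = 2.0 * 5.0 * 4136
  = 41360 m^3/day


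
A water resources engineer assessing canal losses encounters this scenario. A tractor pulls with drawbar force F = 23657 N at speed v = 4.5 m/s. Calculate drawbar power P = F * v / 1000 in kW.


P = F * v / 1000
  = 23657 * 4.5 / 1000
  = 106456.50 / 1000
  = 106.46 kW


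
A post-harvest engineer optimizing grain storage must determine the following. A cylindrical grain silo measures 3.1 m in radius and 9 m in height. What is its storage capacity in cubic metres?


V = pi * r^2 * h
  = pi * 3.1^2 * 9
  = pi * 9.61 * 9
  = 271.72 m^3


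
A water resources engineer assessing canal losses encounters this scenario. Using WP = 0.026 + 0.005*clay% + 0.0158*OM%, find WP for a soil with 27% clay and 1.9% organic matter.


WP = 0.026 + 0.005*27 + 0.0158*1.9
   = 0.026 + 0.1350 + 0.0300
   = 0.1910


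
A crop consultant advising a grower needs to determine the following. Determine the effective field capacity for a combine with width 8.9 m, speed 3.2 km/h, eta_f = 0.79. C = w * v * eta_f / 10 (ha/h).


C = w * v * eta_f / 10
  = 8.9 * 3.2 * 0.79 / 10
  = 22.50 / 10
  = 2.25 ha/h


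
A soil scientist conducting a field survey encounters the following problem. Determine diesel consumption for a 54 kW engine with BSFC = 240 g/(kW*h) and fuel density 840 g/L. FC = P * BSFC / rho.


FC = P * BSFC / rho_fuel
   = 54 * 240 / 840
   = 12960 / 840
   = 15.43 L/h


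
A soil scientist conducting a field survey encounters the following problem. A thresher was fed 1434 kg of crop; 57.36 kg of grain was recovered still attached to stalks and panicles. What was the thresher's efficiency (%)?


eta = (total - unthreshed) / total * 100
    = (1434 - 57.36) / 1434 * 100
    = 1376.64 / 1434 * 100
    = 96%


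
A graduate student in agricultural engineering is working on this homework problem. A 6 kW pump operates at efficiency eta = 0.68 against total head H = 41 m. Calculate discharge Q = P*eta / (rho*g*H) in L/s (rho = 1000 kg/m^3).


Q = (P * 1000 * eta) / (rho * g * H)
  = (6 * 1000 * 0.68) / (1000 * 9.81 * 41)
  = 4080 / 402210
  = 0.01014 m^3/s = 10.14 L/s


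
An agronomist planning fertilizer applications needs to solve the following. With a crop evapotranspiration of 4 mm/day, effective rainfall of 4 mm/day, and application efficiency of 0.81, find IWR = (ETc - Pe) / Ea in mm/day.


IWR = (ETc - Pe) / Ea
    = (4 - 4) / 0.81
    = 0 / 0.81
    = 0 mm/day


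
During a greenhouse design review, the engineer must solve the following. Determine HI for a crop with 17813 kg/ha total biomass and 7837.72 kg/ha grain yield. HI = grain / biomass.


HI = grain_yield / biomass
   = 7837.72 / 17813
   = 0.44


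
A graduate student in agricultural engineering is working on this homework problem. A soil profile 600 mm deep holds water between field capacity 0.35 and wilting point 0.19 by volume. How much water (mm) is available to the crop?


AW = (FC - WP) * D
   = (0.35 - 0.19) * 600
   = 0.16 * 600
   = 96 mm


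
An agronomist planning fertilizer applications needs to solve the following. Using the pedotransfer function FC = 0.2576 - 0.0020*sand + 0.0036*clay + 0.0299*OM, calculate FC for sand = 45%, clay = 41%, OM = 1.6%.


FC = 0.2576 - 0.0020*45 + 0.0036*41 + 0.0299*1.6
   = 0.2576 - 0.0900 + 0.1476 + 0.0478
   = 0.3630


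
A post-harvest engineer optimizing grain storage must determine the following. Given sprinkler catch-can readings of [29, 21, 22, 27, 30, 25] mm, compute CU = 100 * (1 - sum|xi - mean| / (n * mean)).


xbar = 154 / 6 = 25.667
sum|xi - xbar| = 18
CU = 100 * (1 - 18 / (6 * 25.667))
   = 100 * (1 - 0.1169)
   = 88.31%


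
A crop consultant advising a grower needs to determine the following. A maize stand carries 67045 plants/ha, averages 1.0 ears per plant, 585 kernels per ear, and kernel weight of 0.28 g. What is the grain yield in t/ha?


Y = density * ears * kernels * kw
  = 67045 * 1.0 * 585 * 0.28 g/ha
  = 10981971.00 g/ha
  = 10981.97 kg/ha = 10.98 t/ha


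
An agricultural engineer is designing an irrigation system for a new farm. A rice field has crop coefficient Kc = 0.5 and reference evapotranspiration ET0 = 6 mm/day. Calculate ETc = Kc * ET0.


ETc = Kc * ET0
    = 0.5 * 6
    = 3 mm/day


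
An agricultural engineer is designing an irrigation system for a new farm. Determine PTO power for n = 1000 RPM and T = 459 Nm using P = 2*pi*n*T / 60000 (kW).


P = 2*pi*n*T / 60000
  = 2*pi * 1000 * 459 / 60000
  = 2883982.06 / 60000
  = 48.07 kW


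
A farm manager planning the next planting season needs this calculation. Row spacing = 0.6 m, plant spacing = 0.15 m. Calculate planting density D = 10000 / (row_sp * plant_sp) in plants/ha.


D = 10000 / (row_sp * plant_sp)
  = 10000 / (0.6 * 0.15)
  = 10000 / 0.0900
  = 111111.11 plants/ha


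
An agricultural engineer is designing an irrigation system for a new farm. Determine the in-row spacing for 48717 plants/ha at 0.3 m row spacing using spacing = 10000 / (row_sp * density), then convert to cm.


spacing = 10000 / (row_sp * density)
        = 10000 / (0.3 * 48717)
        = 10000 / 14615.10
        = 0.68422 m = 68.42 cm


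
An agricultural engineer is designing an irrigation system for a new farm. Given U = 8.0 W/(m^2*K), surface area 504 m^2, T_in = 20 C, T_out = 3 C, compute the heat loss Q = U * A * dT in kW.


dT = 20 - (3) = 17 K
Q = U * A * dT
  = 8.0 * 504 * 17
  = 68544 W = 68.54 kW


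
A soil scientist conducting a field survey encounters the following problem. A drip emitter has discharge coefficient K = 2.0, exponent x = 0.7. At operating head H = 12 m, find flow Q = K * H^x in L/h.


Q = K * H^x
  = 2.0 * 12^0.7
  = 2.0 * 5.6941
  = 11.39 L/h


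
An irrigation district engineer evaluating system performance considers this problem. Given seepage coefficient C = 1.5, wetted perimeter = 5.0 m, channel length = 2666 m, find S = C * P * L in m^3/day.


S = C * P * L
  = 1.5 * 5.0 * 2666
  = 19995 m^3/day


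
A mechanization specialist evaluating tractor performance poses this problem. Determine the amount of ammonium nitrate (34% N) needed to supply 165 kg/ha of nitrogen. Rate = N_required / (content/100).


Rate = N_required / (N_content / 100)
     = 165 / (34 / 100)
     = 165 / 0.34
     = 485.29 kg/ha


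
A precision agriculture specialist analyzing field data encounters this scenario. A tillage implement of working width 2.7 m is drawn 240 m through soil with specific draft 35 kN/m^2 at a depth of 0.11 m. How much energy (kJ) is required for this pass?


E = k * d * w * L
  = 35 * 0.11 * 2.7 * 240
  = 2494.80 kJ


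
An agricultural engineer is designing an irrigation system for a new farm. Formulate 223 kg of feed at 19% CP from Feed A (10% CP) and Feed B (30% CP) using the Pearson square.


parts_A = CP_b - target = 30 - 19 = 11
parts_B = target - CP_a = 19 - 10 = 9
total_parts = 11 + 9 = 20
Feed A = 223 * 11 / 20 = 122.65 kg
Feed B = 223 * 9 / 20 = 100.35 kg

122.65 kg


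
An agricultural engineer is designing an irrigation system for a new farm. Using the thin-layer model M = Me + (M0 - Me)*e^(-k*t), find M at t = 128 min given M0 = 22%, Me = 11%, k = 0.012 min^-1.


M = Me + (M0 - Me) * e^(-k*t)
  = 11 + (22 - 11) * e^(-0.012*128)
  = 11 + 11 * e^(-1.536)
  = 11 + 11 * 0.21524
  = 11 + 2.3676
  = 13.37%


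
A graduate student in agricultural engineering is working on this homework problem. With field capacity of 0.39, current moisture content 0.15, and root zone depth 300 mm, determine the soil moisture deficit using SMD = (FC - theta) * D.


SMD = (FC - theta) * D
    = (0.39 - 0.15) * 300
    = 0.240 * 300
    = 72 mm


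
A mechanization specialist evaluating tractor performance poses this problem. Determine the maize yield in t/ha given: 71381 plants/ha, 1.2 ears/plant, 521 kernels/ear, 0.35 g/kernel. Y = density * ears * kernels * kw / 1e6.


Y = density * ears * kernels * kw
  = 71381 * 1.2 * 521 * 0.35 g/ha
  = 15619590.42 g/ha
  = 15619.59 kg/ha = 15.62 t/ha


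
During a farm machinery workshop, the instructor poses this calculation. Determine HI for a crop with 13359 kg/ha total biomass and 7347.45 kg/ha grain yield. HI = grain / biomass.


HI = grain_yield / biomass
   = 7347.45 / 13359
   = 0.55


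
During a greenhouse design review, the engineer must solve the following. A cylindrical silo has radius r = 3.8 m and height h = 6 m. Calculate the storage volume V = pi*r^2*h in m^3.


V = pi * r^2 * h
  = pi * 3.8^2 * 6
  = pi * 14.44 * 6
  = 272.19 m^3


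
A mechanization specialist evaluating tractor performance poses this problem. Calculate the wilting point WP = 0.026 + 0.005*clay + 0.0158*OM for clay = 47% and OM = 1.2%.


WP = 0.026 + 0.005*47 + 0.0158*1.2
   = 0.026 + 0.2350 + 0.0190
   = 0.2800


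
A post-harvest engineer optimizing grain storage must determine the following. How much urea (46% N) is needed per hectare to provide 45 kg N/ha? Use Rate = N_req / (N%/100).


Rate = N_required / (N_content / 100)
     = 45 / (46 / 100)
     = 45 / 0.46
     = 97.83 kg/ha


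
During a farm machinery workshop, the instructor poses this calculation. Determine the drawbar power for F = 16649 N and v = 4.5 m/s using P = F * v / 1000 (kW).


P = F * v / 1000
  = 16649 * 4.5 / 1000
  = 74920.50 / 1000
  = 74.92 kW


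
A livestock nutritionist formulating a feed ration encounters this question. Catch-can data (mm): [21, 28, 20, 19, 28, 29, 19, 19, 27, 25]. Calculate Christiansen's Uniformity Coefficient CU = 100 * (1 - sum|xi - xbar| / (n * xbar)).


xbar = 235 / 10 = 23.500
sum|xi - xbar| = 39
CU = 100 * (1 - 39 / (10 * 23.500))
   = 100 * (1 - 0.1660)
   = 83.40%


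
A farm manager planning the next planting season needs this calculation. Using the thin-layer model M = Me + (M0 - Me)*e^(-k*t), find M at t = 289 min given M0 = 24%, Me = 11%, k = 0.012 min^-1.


M = Me + (M0 - Me) * e^(-k*t)
  = 11 + (24 - 11) * e^(-0.012*289)
  = 11 + 13 * e^(-3.468)
  = 11 + 13 * 0.03118
  = 11 + 0.4053
  = 11.41%


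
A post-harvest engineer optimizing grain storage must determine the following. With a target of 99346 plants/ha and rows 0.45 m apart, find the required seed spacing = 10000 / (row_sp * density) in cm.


spacing = 10000 / (row_sp * density)
        = 10000 / (0.45 * 99346)
        = 10000 / 44705.70
        = 0.22369 m = 22.37 cm


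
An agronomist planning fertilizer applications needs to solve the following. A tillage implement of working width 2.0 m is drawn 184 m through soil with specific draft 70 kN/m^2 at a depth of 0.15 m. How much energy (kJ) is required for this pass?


E = k * d * w * L
  = 70 * 0.15 * 2.0 * 184
  = 3864 kJ


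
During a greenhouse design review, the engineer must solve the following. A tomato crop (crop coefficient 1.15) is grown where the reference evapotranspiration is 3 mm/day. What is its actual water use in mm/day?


ETc = Kc * ET0
    = 1.15 * 3
    = 3.45 mm/day


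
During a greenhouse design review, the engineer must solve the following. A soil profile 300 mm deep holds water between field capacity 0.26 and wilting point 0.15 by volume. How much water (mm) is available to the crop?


AW = (FC - WP) * D
   = (0.26 - 0.15) * 300
   = 0.11 * 300
   = 33 mm


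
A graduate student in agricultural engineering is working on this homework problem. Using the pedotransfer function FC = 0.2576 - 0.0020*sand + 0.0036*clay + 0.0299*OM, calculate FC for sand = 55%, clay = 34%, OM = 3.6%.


FC = 0.2576 - 0.0020*55 + 0.0036*34 + 0.0299*3.6
   = 0.2576 - 0.1100 + 0.1224 + 0.1076
   = 0.3776


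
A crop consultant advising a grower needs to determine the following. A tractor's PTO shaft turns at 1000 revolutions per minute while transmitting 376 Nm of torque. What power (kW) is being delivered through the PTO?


P = 2*pi*n*T / 60000
  = 2*pi * 1000 * 376 / 60000
  = 2362477.68 / 60000
  = 39.37 kW


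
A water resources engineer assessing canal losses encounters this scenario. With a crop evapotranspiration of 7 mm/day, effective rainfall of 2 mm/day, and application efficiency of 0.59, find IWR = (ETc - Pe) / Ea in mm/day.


IWR = (ETc - Pe) / Ea
    = (7 - 2) / 0.59
    = 5 / 0.59
    = 8.47 mm/day


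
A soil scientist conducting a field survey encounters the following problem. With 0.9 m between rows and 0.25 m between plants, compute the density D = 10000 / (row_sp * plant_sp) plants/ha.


D = 10000 / (row_sp * plant_sp)
  = 10000 / (0.9 * 0.25)
  = 10000 / 0.2250
  = 44444.44 plants/ha


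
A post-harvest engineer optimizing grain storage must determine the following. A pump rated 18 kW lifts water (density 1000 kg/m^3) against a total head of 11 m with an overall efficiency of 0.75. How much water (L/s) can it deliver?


Q = (P * 1000 * eta) / (rho * g * H)
  = (18 * 1000 * 0.75) / (1000 * 9.81 * 11)
  = 13500 / 107910
  = 0.12510 m^3/s = 125.10 L/s


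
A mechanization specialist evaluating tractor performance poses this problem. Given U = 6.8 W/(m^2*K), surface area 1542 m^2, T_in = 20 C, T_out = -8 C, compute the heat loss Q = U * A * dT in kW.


dT = 20 - (-8) = 28 K
Q = U * A * dT
  = 6.8 * 1542 * 28
  = 293596.80 W = 293.60 kW


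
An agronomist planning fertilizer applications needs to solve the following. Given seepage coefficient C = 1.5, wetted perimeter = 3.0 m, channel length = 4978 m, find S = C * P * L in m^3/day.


S = C * P * L
  = 1.5 * 3.0 * 4978
  = 22401 m^3/day


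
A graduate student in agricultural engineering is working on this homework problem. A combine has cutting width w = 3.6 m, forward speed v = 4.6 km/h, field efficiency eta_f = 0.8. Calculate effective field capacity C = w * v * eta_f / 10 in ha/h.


C = w * v * eta_f / 10
  = 3.6 * 4.6 * 0.8 / 10
  = 13.25 / 10
  = 1.32 ha/h
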